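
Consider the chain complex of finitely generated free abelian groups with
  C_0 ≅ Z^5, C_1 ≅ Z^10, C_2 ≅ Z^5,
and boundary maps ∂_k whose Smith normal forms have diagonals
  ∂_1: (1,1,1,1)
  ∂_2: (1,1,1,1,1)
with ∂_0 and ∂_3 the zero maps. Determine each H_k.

H_0: b_0 = 5 − 0 − 4 = 1; torsion from ∂_1 factors > 1: none. So H_0 = Z.
H_1: b_1 = 10 − 4 − 5 = 1; torsion from ∂_2 factors > 1: none. So H_1 = Z.
H_2: b_2 = 5 − 5 − 0 = 0; torsion from ∂_3 factors > 1: none. So H_2 = 0.

H_0 = Z,  H_1 = Z,  H_2 = 0.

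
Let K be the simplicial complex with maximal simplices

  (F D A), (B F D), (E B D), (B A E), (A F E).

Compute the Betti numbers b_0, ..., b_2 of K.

Fix the vertex order A < B < D < E < F and write every simplex with vertices in increasing order. Then dim K = 2 and the simplices of K are:

  0-simplices (5): A, B, D, E, F
  1-simplices (10): AB, AD, AE, AF, BD, BE, BF, DE, DF, EF
  2-simplices (5): ABE, ADF, AEF, BDE, BDF

giving chain groups C_0 ≅ Z^5, C_1 ≅ Z^10, C_2 ≅ Z^5.

The boundary map ∂_1: C_1 → C_0 is given by ∂[p,q] = [q] − [p]. For instance
  ∂BD = D − B.
The resulting 5×10 matrix has rank 4, and its Smith normal form has invariant factors (1,1,1,1).

The boundary map ∂_2: C_2 → C_1 maps a triangle to the signed sum of its edges. For instance
  ∂AEF = EF − AF + AE,
  ∂BDF = DF − BF + BD.
As a 10×5 matrix over Z this has rank 5, with invariant factors (1,1,1,1,1).

From H_k ≅ ker(∂_k) / im(∂_{k+1}) we obtain:

  H_0: rank C_0 − rank ∂_1 = 5 − 4 = 1, and the invariant factors of ∂_1 are all 1, so H_0 = Z.
  H_1: rank ker ∂_1 − rank ∂_2 = (10 − 4) − 5 = 1, and the invariant factors of ∂_2 are all 1, so H_1 = Z.
  H_2: rank ker ∂_2 − rank ∂_3 = (5 − 5) − 0 = 0, and there is no ∂_3, so H_2 = 0.

(K is a triangulation of the Möbius band.)

Hence the Betti numbers are b_0 = 1, b_1 = 1, b_2 = 0.

b_0 = 1, b_1 = 1, b_2 = 0.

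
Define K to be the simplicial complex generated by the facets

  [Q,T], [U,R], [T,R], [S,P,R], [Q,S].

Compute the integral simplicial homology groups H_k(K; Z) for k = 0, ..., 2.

We work with the vertex ordering P < Q < R < S < T < U. The simplices of K, each written with vertices in increasing order, are:

  0-simplices (6): P, Q, R, S, T, U
  1-simplices (7): PR, PS, QS, QT, RS, RT, RU
  2-simplices (1): PRS

giving chain groups C_0 ≅ Z^6, C_1 ≅ Z^7, C_2 ≅ Z^1.

Boundary ∂_1: C_1 → C_0 maps an edge to its endpoints' difference, ∂[p,q] = q − p. For instance
  ∂QS = S − Q.
The 6×7 boundary matrix has rank 5 and Smith normal form diag(1,1,1,1,1).

The boundary map ∂_2: C_2 → C_1 acts by ∂[p,q,r] = [q,r] − [p,r] + [p,q]. For instance
  ∂PRS = RS − PS + PR.
The 7×1 boundary matrix has rank 1 and Smith normal form diag(1).

Reading off H_k = ker ∂_k / im ∂_{k+1}:

  H_0: rank C_0 − rank ∂_1 = 6 − 5 = 1, and the invariant factors of ∂_1 are all 1, so H_0 = Z.
  H_1: rank ker ∂_1 − rank ∂_2 = (7 − 5) − 1 = 1, and the invariant factors of ∂_2 are all 1, so H_1 = Z.
  H_2: rank ker ∂_2 − rank ∂_3 = (1 − 1) − 0 = 0, and there is no ∂_3, so H_2 = 0.

As a check, the Euler characteristic is 6 − 7 + 1 = 0, which agrees with 1 − 1 + 0 = 0.

H_0 = Z,  H_1 = Z,  H_2 = 0.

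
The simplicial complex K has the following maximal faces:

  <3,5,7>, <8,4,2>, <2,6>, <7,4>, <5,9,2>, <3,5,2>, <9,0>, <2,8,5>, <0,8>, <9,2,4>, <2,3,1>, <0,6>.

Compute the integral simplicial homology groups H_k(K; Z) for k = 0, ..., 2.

Fix the vertex order 0 < 1 < 2 < 3 < 4 < 5 < 6 < 7 < 8 < 9 and write every simplex with vertices in increasing order. Then dim K = 2 and the simplices of K are:

  0-simplices (10): [0], [1], [2], [3], [4], [5], [6], [7], [8], [9]
  1-simplices (19): [0,6], [0,8], [0,9], [1,2], [1,3], [2,3], [2,4], [2,5], [2,6], [2,8], [2,9], [3,5], [3,7], [4,7], [4,8], [4,9], [5,7], [5,8], [5,9]
  2-simplices (7): [1,2,3], [2,3,5], [2,4,8], [2,4,9], [2,5,8], [2,5,9], [3,5,7]

Hence C_0 ≅ Z^10, C_1 ≅ Z^19, C_2 ≅ Z^7.

∂_1: C_1 → C_0 maps an edge to its endpoints' difference, ∂[p,q] = q − p. For instance
  ∂[5,9] = [9] − [5].
The resulting 10×19 matrix has rank 9, and its Smith normal form has invariant factors (1,1,1,1,1,1,1,1,1).

The boundary map ∂_2: C_2 → C_1 maps a triangle to the signed sum of its edges. For instance
  ∂[3,5,7] = [5,7] − [3,7] + [3,5],
  ∂[2,4,8] = [4,8] − [2,8] + [2,4].
As a 19×7 matrix over Z this has rank 7, with invariant factors (1,1,1,1,1,1,1).

Reading off H_k = ker ∂_k / im ∂_{k+1}:

  H_0: rank C_0 − rank ∂_1 = 10 − 9 = 1, and the invariant factors of ∂_1 are all 1, so H_0 = Z.
  H_1: rank ker ∂_1 − rank ∂_2 = (19 − 9) − 7 = 3, and the invariant factors of ∂_2 are all 1, so H_1 = Z^3.
  H_2: rank ker ∂_2 − rank ∂_3 = (7 − 7) − 0 = 0, and there is no ∂_3, so H_2 = 0.

H_0 ≅ Z,  H_1 ≅ Z^3,  H_2 = 0.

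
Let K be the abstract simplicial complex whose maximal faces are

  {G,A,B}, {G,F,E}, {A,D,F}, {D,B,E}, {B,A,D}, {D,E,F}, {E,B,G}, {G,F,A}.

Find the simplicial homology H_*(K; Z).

Fix the vertex order A < B < D < E < F < G and write every simplex with vertices in increasing order. Then dim K = 2 and the simplices of K are:

  0-simplices (6): A, B, D, E, F, G
  1-simplices (12): AB, AD, AF, AG, BD, BE, BG, DE, DF, EF, EG, FG
  2-simplices (8): ABD, ABG, ADF, AFG, BDE, BEG, DEF, EFG

so the chain groups are C_0 ≅ Z^6, C_1 ≅ Z^12, C_2 ≅ Z^8.

∂_1: C_1 → C_0 is given by ∂[p,q] = [q] − [p]. For instance
  ∂EF = F − E.
This gives a 6×12 integer matrix of rank 5; reducing to Smith normal form yields diagonal entries (1,1,1,1,1).

The boundary map ∂_2: C_2 → C_1 maps a triangle to the signed sum of its edges. For instance
  ∂ABD = BD − AD + AB,
  ∂BDE = DE − BE + BD.
This gives a 12×8 integer matrix of rank 7; reducing to Smith normal form yields diagonal entries (1,1,1,1,1,1,1).

From H_k ≅ ker(∂_k) / im(∂_{k+1}) we obtain:

  H_0: rank C_0 − rank ∂_1 = 6 − 5 = 1, and the invariant factors of ∂_1 are all 1, so H_0 = Z.
  H_1: rank ker ∂_1 − rank ∂_2 = (12 − 5) − 7 = 0, and the invariant factors of ∂_2 are all 1, so H_1 = 0.
  H_2: rank ker ∂_2 − rank ∂_3 = (8 − 7) − 0 = 1, and there is no ∂_3, so H_2 = Z.

H_0 = Z,  H_1 = 0,  H_2 = Z.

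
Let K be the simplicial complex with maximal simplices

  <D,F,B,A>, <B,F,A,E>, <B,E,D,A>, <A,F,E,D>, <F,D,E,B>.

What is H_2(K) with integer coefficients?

We work with the vertex ordering A < B < D < E < F. The simplices of K, each written with vertices in increasing order, are:

  0-simplices (5): A, B, D, E, F
  1-simplices (10): AB, AD, AE, AF, BD, BE, BF, DE, DF, EF
  2-simplices (10): ABD, ABE, ABF, ADE, ADF, AEF, BDE, BDF, BEF, DEF
  3-simplices (5): ABDE, ABDF, ABEF, ADEF, BDEF

so the chain groups are C_0 ≅ Z^5, C_1 ≅ Z^10, C_2 ≅ Z^10, C_3 ≅ Z^5.

Boundary ∂_1: C_1 → C_0 maps an edge to its endpoints' difference, ∂[p,q] = q − p.
As a 5×10 matrix over Z this has rank 4, with invariant factors (1,1,1,1).

∂_2: C_2 → C_1 maps a triangle to the signed sum of its edges. For instance
  ∂ADF = DF − AF + AD,
  ∂BDF = DF − BF + BD.
This gives a 10×10 integer matrix of rank 6; reducing to Smith normal form yields diagonal entries (1,1,1,1,1,1).

The boundary map ∂_3: C_3 → C_2 sends each 3-simplex σ to the alternating sum Σ_i (−1)^i (σ with its i-th vertex removed). For instance
  ∂BDEF = DEF − BEF + BDF − BDE,
  ∂ABDE = BDE − ADE + ABE − ABD.
The resulting 10×5 matrix has rank 4, and its Smith normal form has invariant factors (1,1,1,1).

From H_k ≅ ker(∂_k) / im(∂_{k+1}) we obtain:

  H_2: rank ker ∂_2 − rank ∂_3 = (10 − 6) − 4 = 0, and the invariant factors of ∂_3 are all 1, so H_2 = 0.

H_2 ≅ 0.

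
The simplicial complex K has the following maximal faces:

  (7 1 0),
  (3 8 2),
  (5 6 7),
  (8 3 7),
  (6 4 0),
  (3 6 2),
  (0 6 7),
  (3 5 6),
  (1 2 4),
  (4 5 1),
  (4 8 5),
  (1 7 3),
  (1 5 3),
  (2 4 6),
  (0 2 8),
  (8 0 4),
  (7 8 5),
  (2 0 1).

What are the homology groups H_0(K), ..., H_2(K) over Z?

H_0 = Z,  H_1 = Z ⊕ Z/2,  H_2 = 0.

Fix the vertex order 0 < 1 < 2 < 3 < 4 < 5 < 6 < 7 < 8 and write every simplex with vertices in increasing order. Then dim K = 2 and the simplices of K are:

  0-simplices (9): [0], [1], [2], [3], [4], [5], [6], [7], [8]
  1-simplices (27): (27 of them)
  2-simplices (18): [0,1,2], [0,1,7], [0,2,8], [0,4,6], [0,4,8], [0,6,7], [1,2,4], [1,3,5], [1,3,7], [1,4,5], [2,3,6], [2,3,8], [2,4,6], [3,5,6], [3,7,8], [4,5,8], [5,6,7], [5,7,8]

so the chain groups are C_0 ≅ Z^9, C_1 ≅ Z^27, C_2 ≅ Z^18.

The boundary map ∂_1: C_1 → C_0 maps an edge to its endpoints' difference, ∂[p,q] = q − p. For instance
  ∂[4,8] = [8] − [4].
As a 9×27 matrix over Z this has rank 8, with invariant factors (1,1,1,1,1,1,1,1).

Boundary ∂_2: C_2 → C_1 acts by ∂[p,q,r] = [q,r] − [p,r] + [p,q]. For instance
  ∂[1,3,7] = [3,7] − [1,7] + [1,3],
  ∂[5,7,8] = [7,8] − [5,8] + [5,7].
As a 27×18 matrix over Z this has rank 18, with invariant factors (1,1,1,1,1,1,1,1,1,1,1,1,1,1,1,1,1,2).

Computing H_k = (kernel of ∂_k) / (image of ∂_{k+1}):

  H_0: rank C_0 − rank ∂_1 = 9 − 8 = 1, and the invariant factors of ∂_1 are all 1, so H_0 = Z.
  H_1: rank ker ∂_1 − rank ∂_2 = (27 − 8) − 18 = 1, and ∂_2 has invariant factor 2 > 1, so H_1 = Z ⊕ Z/2.
  H_2: rank ker ∂_2 − rank ∂_3 = (18 − 18) − 0 = 0, and there is no ∂_3, so H_2 = 0.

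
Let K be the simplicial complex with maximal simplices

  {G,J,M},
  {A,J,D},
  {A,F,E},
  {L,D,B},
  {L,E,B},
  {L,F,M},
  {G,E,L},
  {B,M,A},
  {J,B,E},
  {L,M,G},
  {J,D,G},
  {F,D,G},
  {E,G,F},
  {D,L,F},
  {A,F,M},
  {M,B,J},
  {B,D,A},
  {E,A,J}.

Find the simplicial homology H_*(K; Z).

H_0 ≅ Z,  H_1 ≅ Z ⊕ Z/2,  H_2 = 0.

K has 9 vertices, 27 edges, 18 triangles.
rank ∂_0 = 0, rank ∂_1 = 8 ⇒ b_0 = 9 − 0 − 8 = 1; all invariant factors of ∂_1 are 1 so no torsion. So H_0 = Z.
rank ∂_1 = 8, rank ∂_2 = 18 ⇒ b_1 = 27 − 8 − 18 = 1; ∂_2 has invariant factor(s) [2] giving torsion. So H_1 = Z ⊕ Z/2.
rank ∂_2 = 18, rank ∂_3 = 0 ⇒ b_2 = 18 − 18 − 0 = 0. So H_2 = 0.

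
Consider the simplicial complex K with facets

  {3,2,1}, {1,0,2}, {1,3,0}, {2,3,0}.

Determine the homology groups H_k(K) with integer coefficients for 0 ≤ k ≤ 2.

Order the vertices as 0 < 1 < 2 < 3. Listing each simplex with vertices in this order, K has dimension 2 with simplices:

  0-simplices (4): [0], [1], [2], [3]
  1-simplices (6): [0,1], [0,2], [0,3], [1,2], [1,3], [2,3]
  2-simplices (4): [0,1,2], [0,1,3], [0,2,3], [1,2,3]

so the chain groups are C_0 ≅ Z^4, C_1 ≅ Z^6, C_2 ≅ Z^4.

∂_1: C_1 → C_0 maps an edge to its endpoints' difference, ∂[p,q] = q − p. For instance
  ∂[0,1] = [1] − [0].
The 4×6 boundary matrix has rank 3 and Smith normal form diag(1,1,1).

∂_2: C_2 → C_1 maps a triangle to the signed sum of its edges. For instance
  ∂[1,2,3] = [2,3] − [1,3] + [1,2],
  ∂[0,1,3] = [1,3] − [0,3] + [0,1].
The resulting 6×4 matrix has rank 3, and its Smith normal form has invariant factors (1,1,1).

Computing H_k = (kernel of ∂_k) / (image of ∂_{k+1}):

  H_0: rank C_0 − rank ∂_1 = 4 − 3 = 1, and the invariant factors of ∂_1 are all 1, so H_0 = Z.
  H_1: rank ker ∂_1 − rank ∂_2 = (6 − 3) − 3 = 0, and the invariant factors of ∂_2 are all 1, so H_1 = 0.
  H_2: rank ker ∂_2 − rank ∂_3 = (4 − 3) − 0 = 1, and there is no ∂_3, so H_2 = Z.

As a check, the Euler characteristic is 4 − 6 + 4 = 2, which agrees with 1 − 0 + 1 = 2.
(K is a triangulation of the 2-sphere S^2.)

H_0 = Z,  H_1 = 0,  H_2 = Z.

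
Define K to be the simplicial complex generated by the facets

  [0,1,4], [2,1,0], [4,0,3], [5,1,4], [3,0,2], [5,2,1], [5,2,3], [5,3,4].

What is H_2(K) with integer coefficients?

H_2 ≅ Z.

Fix the vertex order 0 < 1 < 2 < 3 < 4 < 5 and write every simplex with vertices in increasing order. Then dim K = 2 and the simplices of K are:

  0-simplices (6): [0], [1], [2], [3], [4], [5]
  1-simplices (12): [0,1], [0,2], [0,3], [0,4], [1,2], [1,4], [1,5], [2,3], [2,5], [3,4], [3,5], [4,5]
  2-simplices (8): [0,1,2], [0,1,4], [0,2,3], [0,3,4], [1,2,5], [1,4,5], [2,3,5], [3,4,5]

Hence C_0 ≅ Z^6, C_1 ≅ Z^12, C_2 ≅ Z^8.

Boundary ∂_1: C_1 → C_0 sends each edge [p,q] (with p < q) to q − p. For instance
  ∂[2,3] = [3] − [2].
The 6×12 boundary matrix has rank 5 and Smith normal form diag(1,1,1,1,1).

Boundary ∂_2: C_2 → C_1 maps a triangle to the signed sum of its edges. For instance
  ∂[3,4,5] = [4,5] − [3,5] + [3,4],
  ∂[1,4,5] = [4,5] − [1,5] + [1,4].
The 12×8 boundary matrix has rank 7 and Smith normal form diag(1,1,1,1,1,1,1).

Reading off H_k = ker ∂_k / im ∂_{k+1}:

  H_2: rank ker ∂_2 − rank ∂_3 = (8 − 7) − 0 = 1, and there is no ∂_3, so H_2 ≅ Z.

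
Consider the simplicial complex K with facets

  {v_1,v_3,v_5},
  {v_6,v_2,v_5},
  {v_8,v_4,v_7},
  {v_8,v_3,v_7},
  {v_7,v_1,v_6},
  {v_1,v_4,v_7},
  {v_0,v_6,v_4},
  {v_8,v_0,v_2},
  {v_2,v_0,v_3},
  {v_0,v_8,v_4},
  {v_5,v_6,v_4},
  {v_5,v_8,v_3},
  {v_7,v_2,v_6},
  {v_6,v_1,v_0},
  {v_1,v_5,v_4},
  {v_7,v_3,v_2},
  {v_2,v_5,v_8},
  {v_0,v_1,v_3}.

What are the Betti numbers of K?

Order the vertices as v_0 < v_1 < v_2 < v_3 < v_4 < v_5 < v_6 < v_7 < v_8. Listing each simplex with vertices in this order, K has dimension 2 with simplices:

  0-simplices (9): [v_0], [v_1], [v_2], [v_3], [v_4], [v_5], [v_6], [v_7], [v_8]
  1-simplices (27): (27 of them)
  2-simplices (18): (18 of them)

so the chain groups are C_0 ≅ Z^9, C_1 ≅ Z^27, C_2 ≅ Z^18.

The boundary map ∂_1: C_1 → C_0 sends each edge [p,q] (with p < q) to q − p.
This gives a 9×27 integer matrix of rank 8; reducing to Smith normal form yields diagonal entries (1,1,1,1,1,1,1,1).

Boundary ∂_2: C_2 → C_1 sends each 2-simplex [p,q,r] to [q,r] − [p,r] + [p,q]. For instance
  ∂[v_1,v_4,v_5] = [v_4,v_5] − [v_1,v_5] + [v_1,v_4],
  ∂[v_0,v_1,v_6] = [v_1,v_6] − [v_0,v_6] + [v_0,v_1].
As a 27×18 matrix over Z this has rank 18, with invariant factors (1,1,1,1,1,1,1,1,1,1,1,1,1,1,1,1,1,2).

Now H_k = ker ∂_k / im ∂_{k+1}, so:

  H_0: rank C_0 − rank ∂_1 = 9 − 8 = 1, and the invariant factors of ∂_1 are all 1, so H_0 ≅ Z.
  H_1: rank ker ∂_1 − rank ∂_2 = (27 − 8) − 18 = 1, and ∂_2 has invariant factor 2 > 1, so H_1 ≅ Z ⊕ Z/2Z.
  H_2: rank ker ∂_2 − rank ∂_3 = (18 − 18) − 0 = 0, and there is no ∂_3, so H_2 ≅ 0.

(K is a triangulation of the Klein bottle.)

Hence the Betti numbers are b_0 = 1, b_1 = 1, b_2 = 0.

b_0 = 1, b_1 = 1, b_2 = 0.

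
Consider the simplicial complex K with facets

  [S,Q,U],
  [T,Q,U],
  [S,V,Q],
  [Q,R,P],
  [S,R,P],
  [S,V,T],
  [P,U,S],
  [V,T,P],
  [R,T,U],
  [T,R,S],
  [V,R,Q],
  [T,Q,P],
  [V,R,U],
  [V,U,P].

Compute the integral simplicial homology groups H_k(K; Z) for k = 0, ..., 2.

H_0 = Z,  H_1 = Z^2,  H_2 = Z.

Fix the vertex order P < Q < R < S < T < U < V and write every simplex with vertices in increasing order. Then dim K = 2 and the simplices of K are:

  0-simplices (7): P, Q, R, S, T, U, V
  1-simplices (21): PQ, PR, PS, PT, PU, PV, QR, QS, QT, QU, QV, RS, RT, RU, RV, ST, SU, SV, TU, TV, UV
  2-simplices (14): PQR, PQT, PRS, PSU, PTV, PUV, QRV, QSU, QSV, QTU, RST, RTU, RUV, STV

so the chain groups are C_0 ≅ Z^7, C_1 ≅ Z^21, C_2 ≅ Z^14.

Boundary ∂_1: C_1 → C_0 sends each edge [p,q] (with p < q) to q − p. For instance
  ∂QU = U − Q.
The resulting 7×21 matrix has rank 6, and its Smith normal form has invariant factors (1,1,1,1,1,1).

Boundary ∂_2: C_2 → C_1 acts by ∂[p,q,r] = [q,r] − [p,r] + [p,q]. For instance
  ∂RTU = TU − RU + RT,
  ∂PUV = UV − PV + PU.
This gives a 21×14 integer matrix of rank 13; reducing to Smith normal form yields diagonal entries (1,1,1,1,1,1,1,1,1,1,1,1,1).

Computing H_k = (kernel of ∂_k) / (image of ∂_{k+1}):

  H_0: rank C_0 − rank ∂_1 = 7 − 6 = 1, and the invariant factors of ∂_1 are all 1, so H_0 ≅ Z.
  H_1: rank ker ∂_1 − rank ∂_2 = (21 − 6) − 13 = 2, and the invariant factors of ∂_2 are all 1, so H_1 ≅ Z^2.
  H_2: rank ker ∂_2 − rank ∂_3 = (14 − 13) − 0 = 1, and there is no ∂_3, so H_2 ≅ Z.

As a check, the Euler characteristic is 7 − 21 + 14 = 0, which agrees with 1 − 2 + 1 = 0.
(K is a triangulation of the torus T^2.)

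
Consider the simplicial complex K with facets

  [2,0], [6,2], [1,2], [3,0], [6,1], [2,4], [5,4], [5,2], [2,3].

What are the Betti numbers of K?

Take the total order 0 < 1 < 2 < 3 < 4 < 5 < 6 on the vertex set. Then K (dimension 1) consists of the simplices:

  0-simplices (7): [0], [1], [2], [3], [4], [5], [6]
  1-simplices (9): [0,2], [0,3], [1,2], [1,6], [2,3], [2,4], [2,5], [2,6], [4,5]

so the chain groups are C_0 ≅ Z^7, C_1 ≅ Z^9.

Boundary ∂_1: C_1 → C_0 sends each edge [p,q] (with p < q) to q − p. For instance
  ∂[2,6] = [6] − [2].
This gives a 7×9 integer matrix of rank 6; reducing to Smith normal form yields diagonal entries (1,1,1,1,1,1).

Reading off H_k = ker ∂_k / im ∂_{k+1}:

  H_0: rank C_0 − rank ∂_1 = 7 − 6 = 1, and the invariant factors of ∂_1 are all 1, so H_0 ≅ Z.
  H_1: rank ker ∂_1 − rank ∂_2 = (9 − 6) − 0 = 3, and there is no ∂_2, so H_1 ≅ Z^3.

As a check, the Euler characteristic is 7 − 9 = -2, which agrees with 1 − 3 = -2.

Hence the Betti numbers are b_0 = 1, b_1 = 3.

b_0 = 1, b_1 = 3.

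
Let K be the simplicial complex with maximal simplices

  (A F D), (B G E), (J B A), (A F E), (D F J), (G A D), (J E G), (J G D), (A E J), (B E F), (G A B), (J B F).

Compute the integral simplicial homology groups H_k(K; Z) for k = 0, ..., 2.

Take the total order A < B < D < E < F < G < J on the vertex set. Then K (dimension 2) consists of the simplices:

  0-simplices (7): A, B, D, E, F, G, J
  1-simplices (18): AB, AD, AE, AF, AG, AJ, BE, BF, BG, BJ, DF, DG, DJ, EF, EG, EJ, FJ, GJ
  2-simplices (12): ABG, ABJ, ADF, ADG, AEF, AEJ, BEF, BEG, BFJ, DFJ, DGJ, EGJ

giving chain groups C_0 ≅ Z^7, C_1 ≅ Z^18, C_2 ≅ Z^12.

Boundary ∂_1: C_1 → C_0 maps an edge to its endpoints' difference, ∂[p,q] = q − p. For instance
  ∂BJ = J − B.
This gives a 7×18 integer matrix of rank 6; reducing to Smith normal form yields diagonal entries (1,1,1,1,1,1).

The boundary map ∂_2: C_2 → C_1 sends each 2-simplex [p,q,r] to [q,r] − [p,r] + [p,q]. For instance
  ∂ADF = DF − AF + AD,
  ∂BEG = EG − BG + BE.
The 18×12 boundary matrix has rank 12 and Smith normal form diag(1,1,1,1,1,1,1,1,1,1,1,2).

Computing H_k = (kernel of ∂_k) / (image of ∂_{k+1}):

  H_0: rank C_0 − rank ∂_1 = 7 − 6 = 1, and the invariant factors of ∂_1 are all 1, so H_0 ≅ Z.
  H_1: rank ker ∂_1 − rank ∂_2 = (18 − 6) − 12 = 0, and ∂_2 has invariant factor 2 > 1, so H_1 ≅ Z_2.
  H_2: rank ker ∂_2 − rank ∂_3 = (12 − 12) − 0 = 0, and there is no ∂_3, so H_2 ≅ 0.

(K is a triangulation of the real projective plane RP^2.)

H_0 = Z,  H_1 = Z_2,  H_2 = 0.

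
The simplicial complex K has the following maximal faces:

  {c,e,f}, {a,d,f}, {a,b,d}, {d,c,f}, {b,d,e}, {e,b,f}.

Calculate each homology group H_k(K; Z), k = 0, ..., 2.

H_0 ≅ Z,  H_1 ≅ Z,  H_2 = 0.

We work with the vertex ordering a < b < c < d < e < f. The simplices of K, each written with vertices in increasing order, are:

  0-simplices (6): a, b, c, d, e, f
  1-simplices (12): ab, ad, af, bd, be, bf, cd, ce, cf, de, df, ef
  2-simplices (6): abd, adf, bde, bef, cdf, cef

giving chain groups C_0 ≅ Z^6, C_1 ≅ Z^12, C_2 ≅ Z^6.

The boundary map ∂_1: C_1 → C_0 sends each edge [p,q] (with p < q) to q − p. For instance
  ∂cd = d − c.
The 6×12 boundary matrix has rank 5 and Smith normal form diag(1,1,1,1,1).

Boundary ∂_2: C_2 → C_1 acts by ∂[p,q,r] = [q,r] − [p,r] + [p,q]. For instance
  ∂bde = de − be + bd,
  ∂abd = bd − ad + ab.
This gives a 12×6 integer matrix of rank 6; reducing to Smith normal form yields diagonal entries (1,1,1,1,1,1).

Reading off H_k = ker ∂_k / im ∂_{k+1}:

  H_0: rank C_0 − rank ∂_1 = 6 − 5 = 1, and the invariant factors of ∂_1 are all 1, so H_0 = Z.
  H_1: rank ker ∂_1 − rank ∂_2 = (12 − 5) − 6 = 1, and the invariant factors of ∂_2 are all 1, so H_1 = Z.
  H_2: rank ker ∂_2 − rank ∂_3 = (6 − 6) − 0 = 0, and there is no ∂_3, so H_2 = 0.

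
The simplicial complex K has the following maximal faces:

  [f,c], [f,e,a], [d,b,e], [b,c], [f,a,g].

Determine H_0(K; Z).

H_0 ≅ Z.

Take the total order a < b < c < d < e < f < g on the vertex set. Then K (dimension 2) consists of the simplices:

  0-simplices (7): a, b, c, d, e, f, g
  1-simplices (10): ae, af, ag, bc, bd, be, cf, de, ef, fg
  2-simplices (3): aef, afg, bde

giving chain groups C_0 ≅ Z^7, C_1 ≅ Z^10, C_2 ≅ Z^3.

The boundary map ∂_1: C_1 → C_0 is given by ∂[p,q] = [q] − [p]. For instance
  ∂af = f − a.
The 7×10 boundary matrix has rank 6 and Smith normal form diag(1,1,1,1,1,1).

Boundary ∂_2: C_2 → C_1 maps a triangle to the signed sum of its edges. For instance
  ∂aef = ef − af + ae,
  ∂bde = de − be + bd.
As a 10×3 matrix over Z this has rank 3, with invariant factors (1,1,1).

From H_k ≅ ker(∂_k) / im(∂_{k+1}) we obtain:

  H_0: rank C_0 − rank ∂_1 = 7 − 6 = 1, and the invariant factors of ∂_1 are all 1, so H_0 = Z.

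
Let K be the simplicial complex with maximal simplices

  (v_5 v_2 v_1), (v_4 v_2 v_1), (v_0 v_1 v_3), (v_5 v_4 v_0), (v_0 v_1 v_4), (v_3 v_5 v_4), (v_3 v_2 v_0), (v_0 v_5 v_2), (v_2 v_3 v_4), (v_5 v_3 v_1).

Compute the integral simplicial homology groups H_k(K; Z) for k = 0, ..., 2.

H_0 ≅ Z,  H_1 ≅ Z_2,  H_2 = 0.

Order the vertices as v_0 < v_1 < v_2 < v_3 < v_4 < v_5. Listing each simplex with vertices in this order, K has dimension 2 with simplices:

  0-simplices (6): [v_0], [v_1], [v_2], [v_3], [v_4], [v_5]
  1-simplices (15): (15 of them)
  2-simplices (10): [v_0,v_1,v_3], [v_0,v_1,v_4], [v_0,v_2,v_3], [v_0,v_2,v_5], [v_0,v_4,v_5], [v_1,v_2,v_4], [v_1,v_2,v_5], [v_1,v_3,v_5], [v_2,v_3,v_4], [v_3,v_4,v_5]

Hence C_0 ≅ Z^6, C_1 ≅ Z^15, C_2 ≅ Z^10.

∂_1: C_1 → C_0 maps an edge to its endpoints' difference, ∂[p,q] = q − p. For instance
  ∂[v_2,v_4] = [v_4] − [v_2].
This gives a 6×15 integer matrix of rank 5; reducing to Smith normal form yields diagonal entries (1,1,1,1,1).

Boundary ∂_2: C_2 → C_1 sends each 2-simplex [p,q,r] to [q,r] − [p,r] + [p,q]. For instance
  ∂[v_1,v_2,v_5] = [v_2,v_5] − [v_1,v_5] + [v_1,v_2],
  ∂[v_0,v_2,v_5] = [v_2,v_5] − [v_0,v_5] + [v_0,v_2].
As a 15×10 matrix over Z this has rank 10, with invariant factors (1,1,1,1,1,1,1,1,1,2).

Computing H_k = (kernel of ∂_k) / (image of ∂_{k+1}):

  H_0: rank C_0 − rank ∂_1 = 6 − 5 = 1, and the invariant factors of ∂_1 are all 1, so H_0 ≅ Z.
  H_1: rank ker ∂_1 − rank ∂_2 = (15 − 5) − 10 = 0, and ∂_2 has invariant factor 2 > 1, so H_1 ≅ Z_2.
  H_2: rank ker ∂_2 − rank ∂_3 = (10 − 10) − 0 = 0, and there is no ∂_3, so H_2 ≅ 0.

As a check, the Euler characteristic is 6 − 15 + 10 = 1, which agrees with 1 − 0 + 0 = 1.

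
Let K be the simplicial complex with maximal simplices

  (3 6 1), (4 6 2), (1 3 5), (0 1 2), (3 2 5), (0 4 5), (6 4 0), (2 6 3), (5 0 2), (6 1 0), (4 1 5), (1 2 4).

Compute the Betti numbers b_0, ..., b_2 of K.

Take the total order 0 < 1 < 2 < 3 < 4 < 5 < 6 on the vertex set. Then K (dimension 2) consists of the simplices:

  0-simplices (7): [0], [1], [2], [3], [4], [5], [6]
  1-simplices (18): [0,1], [0,2], [0,4], [0,5], [0,6], [1,2], [1,3], [1,4], [1,5], [1,6], [2,3], [2,4], [2,5], [2,6], [3,5], [3,6], [4,5], [4,6]
  2-simplices (12): [0,1,2], [0,1,6], [0,2,5], [0,4,5], [0,4,6], [1,2,4], [1,3,5], [1,3,6], [1,4,5], [2,3,5], [2,3,6], [2,4,6]

Hence C_0 ≅ Z^7, C_1 ≅ Z^18, C_2 ≅ Z^12.

∂_1: C_1 → C_0 sends each edge [p,q] (with p < q) to q − p. For instance
  ∂[3,6] = [6] − [3].
This gives a 7×18 integer matrix of rank 6; reducing to Smith normal form yields diagonal entries (1,1,1,1,1,1).

∂_2: C_2 → C_1 acts by ∂[p,q,r] = [q,r] − [p,r] + [p,q]. For instance
  ∂[1,3,5] = [3,5] − [1,5] + [1,3],
  ∂[1,4,5] = [4,5] − [1,5] + [1,4].
The resulting 18×12 matrix has rank 12, and its Smith normal form has invariant factors (1,1,1,1,1,1,1,1,1,1,1,2).

Now H_k = ker ∂_k / im ∂_{k+1}, so:

  H_0: rank C_0 − rank ∂_1 = 7 − 6 = 1, and the invariant factors of ∂_1 are all 1, so H_0 ≅ Z.
  H_1: rank ker ∂_1 − rank ∂_2 = (18 − 6) − 12 = 0, and ∂_2 has invariant factor 2 > 1, so H_1 ≅ Z/2.
  H_2: rank ker ∂_2 − rank ∂_3 = (12 − 12) − 0 = 0, and there is no ∂_3, so H_2 ≅ 0.

Hence the Betti numbers are b_0 = 1, b_1 = 0, b_2 = 0.

b_0 = 1, b_1 = 0, b_2 = 0.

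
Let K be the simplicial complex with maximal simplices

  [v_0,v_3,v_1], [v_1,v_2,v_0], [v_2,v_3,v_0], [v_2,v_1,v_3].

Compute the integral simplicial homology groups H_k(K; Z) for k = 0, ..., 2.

K has 4 vertices, 6 edges, 4 triangles.
rank ∂_0 = 0, rank ∂_1 = 3 ⇒ b_0 = 4 − 0 − 3 = 1; all invariant factors of ∂_1 are 1 so no torsion. So H_0 ≅ Z.
rank ∂_1 = 3, rank ∂_2 = 3 ⇒ b_1 = 6 − 3 − 3 = 0; all invariant factors of ∂_2 are 1 so no torsion. So H_1 ≅ 0.
rank ∂_2 = 3, rank ∂_3 = 0 ⇒ b_2 = 4 − 3 − 0 = 1. So H_2 ≅ Z.

H_0 = Z,  H_1 = 0,  H_2 = Z.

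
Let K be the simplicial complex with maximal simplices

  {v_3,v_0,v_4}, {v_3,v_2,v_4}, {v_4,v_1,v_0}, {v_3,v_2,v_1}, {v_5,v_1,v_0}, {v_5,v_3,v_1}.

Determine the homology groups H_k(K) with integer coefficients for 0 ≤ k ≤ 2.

Order the vertices as v_0 < v_1 < v_2 < v_3 < v_4 < v_5. Listing each simplex with vertices in this order, K has dimension 2 with simplices:

  0-simplices (6): [v_0], [v_1], [v_2], [v_3], [v_4], [v_5]
  1-simplices (12): [v_0,v_1], [v_0,v_3], [v_0,v_4], [v_0,v_5], [v_1,v_2], [v_1,v_3], [v_1,v_4], [v_1,v_5], [v_2,v_3], [v_2,v_4], [v_3,v_4], [v_3,v_5]
  2-simplices (6): [v_0,v_1,v_4], [v_0,v_1,v_5], [v_0,v_3,v_4], [v_1,v_2,v_3], [v_1,v_3,v_5], [v_2,v_3,v_4]

Hence C_0 ≅ Z^6, C_1 ≅ Z^12, C_2 ≅ Z^6.

∂_1: C_1 → C_0 sends each edge [p,q] (with p < q) to q − p. For instance
  ∂[v_1,v_2] = [v_2] − [v_1].
As a 6×12 matrix over Z this has rank 5, with invariant factors (1,1,1,1,1).

Boundary ∂_2: C_2 → C_1 maps a triangle to the signed sum of its edges. For instance
  ∂[v_0,v_1,v_4] = [v_1,v_4] − [v_0,v_4] + [v_0,v_1],
  ∂[v_0,v_3,v_4] = [v_3,v_4] − [v_0,v_4] + [v_0,v_3].
As a 12×6 matrix over Z this has rank 6, with invariant factors (1,1,1,1,1,1).

Now H_k = ker ∂_k / im ∂_{k+1}, so:

  H_0: rank C_0 − rank ∂_1 = 6 − 5 = 1, and the invariant factors of ∂_1 are all 1, so H_0 ≅ Z.
  H_1: rank ker ∂_1 − rank ∂_2 = (12 − 5) − 6 = 1, and the invariant factors of ∂_2 are all 1, so H_1 ≅ Z.
  H_2: rank ker ∂_2 − rank ∂_3 = (6 − 6) − 0 = 0, and there is no ∂_3, so H_2 ≅ 0.

H_0 ≅ Z,  H_1 ≅ Z,  H_2 = 0.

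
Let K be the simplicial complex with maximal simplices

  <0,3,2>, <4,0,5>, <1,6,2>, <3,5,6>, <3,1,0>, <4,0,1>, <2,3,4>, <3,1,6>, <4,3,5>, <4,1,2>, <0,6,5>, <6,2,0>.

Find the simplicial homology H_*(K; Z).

H_0 = Z,  H_1 = Z/2,  H_2 = 0.

Order the vertices as 0 < 1 < 2 < 3 < 4 < 5 < 6. Listing each simplex with vertices in this order, K has dimension 2 with simplices:

  0-simplices (7): [0], [1], [2], [3], [4], [5], [6]
  1-simplices (18): [0,1], [0,2], [0,3], [0,4], [0,5], [0,6], [1,2], [1,3], [1,4], [1,6], [2,3], [2,4], [2,6], [3,4], [3,5], [3,6], [4,5], [5,6]
  2-simplices (12): [0,1,3], [0,1,4], [0,2,3], [0,2,6], [0,4,5], [0,5,6], [1,2,4], [1,2,6], [1,3,6], [2,3,4], [3,4,5], [3,5,6]

Hence C_0 ≅ Z^7, C_1 ≅ Z^18, C_2 ≅ Z^12.

The boundary map ∂_1: C_1 → C_0 maps an edge to its endpoints' difference, ∂[p,q] = q − p. For instance
  ∂[0,5] = [5] − [0].
As a 7×18 matrix over Z this has rank 6, with invariant factors (1,1,1,1,1,1).

Boundary ∂_2: C_2 → C_1 maps a triangle to the signed sum of its edges. For instance
  ∂[0,2,6] = [2,6] − [0,6] + [0,2],
  ∂[1,2,4] = [2,4] − [1,4] + [1,2].
As a 18×12 matrix over Z this has rank 12, with invariant factors (1,1,1,1,1,1,1,1,1,1,1,2).

Reading off H_k = ker ∂_k / im ∂_{k+1}:

  H_0: rank C_0 − rank ∂_1 = 7 − 6 = 1, and the invariant factors of ∂_1 are all 1, so H_0 ≅ Z.
  H_1: rank ker ∂_1 − rank ∂_2 = (18 − 6) − 12 = 0, and ∂_2 has invariant factor 2 > 1, so H_1 ≅ Z/2.
  H_2: rank ker ∂_2 − rank ∂_3 = (12 − 12) − 0 = 0, and there is no ∂_3, so H_2 ≅ 0.

As a check, the Euler characteristic is 7 − 18 + 12 = 1, which agrees with 1 − 0 + 0 = 1.
(K is a triangulation of the real projective plane RP^2.)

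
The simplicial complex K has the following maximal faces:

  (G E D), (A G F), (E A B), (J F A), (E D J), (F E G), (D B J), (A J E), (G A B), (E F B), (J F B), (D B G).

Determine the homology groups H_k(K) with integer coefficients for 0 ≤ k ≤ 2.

H_0 ≅ Z,  H_1 ≅ Z/2,  H_2 = 0.

Order the vertices as A < B < D < E < F < G < J. Listing each simplex with vertices in this order, K has dimension 2 with simplices:

  0-simplices (7): A, B, D, E, F, G, J
  1-simplices (18): AB, AE, AF, AG, AJ, BD, BE, BF, BG, BJ, DE, DG, DJ, EF, EG, EJ, FG, FJ
  2-simplices (12): ABE, ABG, AEJ, AFG, AFJ, BDG, BDJ, BEF, BFJ, DEG, DEJ, EFG

giving chain groups C_0 ≅ Z^7, C_1 ≅ Z^18, C_2 ≅ Z^12.

∂_1: C_1 → C_0 is given by ∂[p,q] = [q] − [p]. For instance
  ∂FG = G − F.
This gives a 7×18 integer matrix of rank 6; reducing to Smith normal form yields diagonal entries (1,1,1,1,1,1).

∂_2: C_2 → C_1 acts by ∂[p,q,r] = [q,r] − [p,r] + [p,q]. For instance
  ∂DEJ = EJ − DJ + DE,
  ∂AFG = FG − AG + AF.
This gives a 18×12 integer matrix of rank 12; reducing to Smith normal form yields diagonal entries (1,1,1,1,1,1,1,1,1,1,1,2).

From H_k ≅ ker(∂_k) / im(∂_{k+1}) we obtain:

  H_0: rank C_0 − rank ∂_1 = 7 − 6 = 1, and the invariant factors of ∂_1 are all 1, so H_0 ≅ Z.
  H_1: rank ker ∂_1 − rank ∂_2 = (18 − 6) − 12 = 0, and ∂_2 has invariant factor 2 > 1, so H_1 ≅ Z/2.
  H_2: rank ker ∂_2 − rank ∂_3 = (12 − 12) − 0 = 0, and there is no ∂_3, so H_2 ≅ 0.

As a check, the Euler characteristic is 7 − 18 + 12 = 1, which agrees with 1 − 0 + 0 = 1.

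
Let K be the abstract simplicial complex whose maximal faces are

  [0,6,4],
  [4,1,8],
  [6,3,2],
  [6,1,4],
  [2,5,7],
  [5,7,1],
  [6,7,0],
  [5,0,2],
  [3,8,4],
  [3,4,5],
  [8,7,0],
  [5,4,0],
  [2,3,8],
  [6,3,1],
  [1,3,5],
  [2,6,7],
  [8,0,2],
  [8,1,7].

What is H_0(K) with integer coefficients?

Order the vertices as 0 < 1 < 2 < 3 < 4 < 5 < 6 < 7 < 8. Listing each simplex with vertices in this order, K has dimension 2 with simplices:

  0-simplices (9): [0], [1], [2], [3], [4], [5], [6], [7], [8]
  1-simplices (27): (27 of them)
  2-simplices (18): [0,2,5], [0,2,8], [0,4,5], [0,4,6], [0,6,7], [0,7,8], [1,3,5], [1,3,6], [1,4,6], [1,4,8], [1,5,7], [1,7,8], [2,3,6], [2,3,8], [2,5,7], [2,6,7], [3,4,5], [3,4,8]

so the chain groups are C_0 ≅ Z^9, C_1 ≅ Z^27, C_2 ≅ Z^18.

∂_1: C_1 → C_0 sends each edge [p,q] (with p < q) to q − p. For instance
  ∂[0,8] = [8] − [0].
As a 9×27 matrix over Z this has rank 8, with invariant factors (1,1,1,1,1,1,1,1).

∂_2: C_2 → C_1 acts by ∂[p,q,r] = [q,r] − [p,r] + [p,q]. For instance
  ∂[3,4,5] = [4,5] − [3,5] + [3,4],
  ∂[1,3,5] = [3,5] − [1,5] + [1,3].
The 27×18 boundary matrix has rank 18 and Smith normal form diag(1,1,1,1,1,1,1,1,1,1,1,1,1,1,1,1,1,2).

Reading off H_k = ker ∂_k / im ∂_{k+1}:

  H_0: rank C_0 − rank ∂_1 = 9 − 8 = 1, and the invariant factors of ∂_1 are all 1, so H_0 ≅ Z.

H_0 = Z.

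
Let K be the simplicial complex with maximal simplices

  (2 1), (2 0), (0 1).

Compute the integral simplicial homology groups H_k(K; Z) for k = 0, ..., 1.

H_0 ≅ Z,  H_1 ≅ Z.

Order the vertices as 0 < 1 < 2. Listing each simplex with vertices in this order, K has dimension 1 with simplices:

  0-simplices (3): [0], [1], [2]
  1-simplices (3): [0,1], [0,2], [1,2]

giving chain groups C_0 ≅ Z^3, C_1 ≅ Z^3.

∂_1: C_1 → C_0 sends each edge [p,q] (with p < q) to q − p. For instance
  ∂[0,2] = [2] − [0].
The resulting 3×3 matrix has rank 2, and its Smith normal form has invariant factors (1,1).

Reading off H_k = ker ∂_k / im ∂_{k+1}:

  H_0: rank C_0 − rank ∂_1 = 3 − 2 = 1, and the invariant factors of ∂_1 are all 1, so H_0 = Z.
  H_1: rank ker ∂_1 − rank ∂_2 = (3 − 2) − 0 = 1, and there is no ∂_2, so H_1 = Z.

(K is a triangulation of the circle S^1.)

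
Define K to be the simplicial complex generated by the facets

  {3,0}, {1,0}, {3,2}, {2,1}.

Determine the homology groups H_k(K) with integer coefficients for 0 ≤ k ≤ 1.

H_0 ≅ Z,  H_1 ≅ Z.

Order the vertices as 0 < 1 < 2 < 3. Listing each simplex with vertices in this order, K has dimension 1 with simplices:

  0-simplices (4): [0], [1], [2], [3]
  1-simplices (4): [0,1], [0,3], [1,2], [2,3]

giving chain groups C_0 ≅ Z^4, C_1 ≅ Z^4.

∂_1: C_1 → C_0 sends each edge [p,q] (with p < q) to q − p. For instance
  ∂[2,3] = [3] − [2].
The 4×4 boundary matrix has rank 3 and Smith normal form diag(1,1,1).

Computing H_k = (kernel of ∂_k) / (image of ∂_{k+1}):

  H_0: rank C_0 − rank ∂_1 = 4 − 3 = 1, and the invariant factors of ∂_1 are all 1, so H_0 = Z.
  H_1: rank ker ∂_1 − rank ∂_2 = (4 − 3) − 0 = 1, and there is no ∂_2, so H_1 = Z.

As a check, the Euler characteristic is 4 − 4 = 0, which agrees with 1 − 1 = 0.
(K is a triangulation of the circle S^1.)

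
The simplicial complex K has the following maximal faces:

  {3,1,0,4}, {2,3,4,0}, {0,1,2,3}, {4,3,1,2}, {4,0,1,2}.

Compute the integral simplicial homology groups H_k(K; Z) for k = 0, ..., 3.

We work with the vertex ordering 0 < 1 < 2 < 3 < 4. The simplices of K, each written with vertices in increasing order, are:

  0-simplices (5): [0], [1], [2], [3], [4]
  1-simplices (10): [0,1], [0,2], [0,3], [0,4], [1,2], [1,3], [1,4], [2,3], [2,4], [3,4]
  2-simplices (10): [0,1,2], [0,1,3], [0,1,4], [0,2,3], [0,2,4], [0,3,4], [1,2,3], [1,2,4], [1,3,4], [2,3,4]
  3-simplices (5): [0,1,2,3], [0,1,2,4], [0,1,3,4], [0,2,3,4], [1,2,3,4]

Hence C_0 ≅ Z^5, C_1 ≅ Z^10, C_2 ≅ Z^10, C_3 ≅ Z^5.

The boundary map ∂_1: C_1 → C_0 maps an edge to its endpoints' difference, ∂[p,q] = q − p. For instance
  ∂[0,4] = [4] − [0].
As a 5×10 matrix over Z this has rank 4, with invariant factors (1,1,1,1).

∂_2: C_2 → C_1 sends each 2-simplex [p,q,r] to [q,r] − [p,r] + [p,q]. For instance
  ∂[0,1,3] = [1,3] − [0,3] + [0,1],
  ∂[1,2,3] = [2,3] − [1,3] + [1,2].
This gives a 10×10 integer matrix of rank 6; reducing to Smith normal form yields diagonal entries (1,1,1,1,1,1).

Boundary ∂_3: C_3 → C_2 sends each 3-simplex σ to the alternating sum Σ_i (−1)^i (σ with its i-th vertex removed). For instance
  ∂[0,1,2,4] = [1,2,4] − [0,2,4] + [0,1,4] − [0,1,2],
  ∂[0,1,3,4] = [1,3,4] − [0,3,4] + [0,1,4] − [0,1,3].
The resulting 10×5 matrix has rank 4, and its Smith normal form has invariant factors (1,1,1,1).

Now H_k = ker ∂_k / im ∂_{k+1}, so:

  H_0: rank C_0 − rank ∂_1 = 5 − 4 = 1, and the invariant factors of ∂_1 are all 1, so H_0 ≅ Z.
  H_1: rank ker ∂_1 − rank ∂_2 = (10 − 4) − 6 = 0, and the invariant factors of ∂_2 are all 1, so H_1 ≅ 0.
  H_2: rank ker ∂_2 − rank ∂_3 = (10 − 6) − 4 = 0, and the invariant factors of ∂_3 are all 1, so H_2 ≅ 0.
  H_3: rank ker ∂_3 − rank ∂_4 = (5 − 4) − 0 = 1, and there is no ∂_4, so H_3 ≅ Z.

As a check, the Euler characteristic is 5 − 10 + 10 − 5 = 0, which agrees with 1 − 0 + 0 − 1 = 0.

H_0 = Z,  H_1 = 0,  H_2 = 0,  H_3 = Z.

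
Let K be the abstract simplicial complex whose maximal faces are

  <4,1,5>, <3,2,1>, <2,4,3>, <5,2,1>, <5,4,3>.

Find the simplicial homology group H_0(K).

Fix the vertex order 1 < 2 < 3 < 4 < 5 and write every simplex with vertices in increasing order. Then dim K = 2 and the simplices of K are:

  0-simplices (5): [1], [2], [3], [4], [5]
  1-simplices (10): [1,2], [1,3], [1,4], [1,5], [2,3], [2,4], [2,5], [3,4], [3,5], [4,5]
  2-simplices (5): [1,2,3], [1,2,5], [1,4,5], [2,3,4], [3,4,5]

giving chain groups C_0 ≅ Z^5, C_1 ≅ Z^10, C_2 ≅ Z^5.

The boundary map ∂_1: C_1 → C_0 maps an edge to its endpoints' difference, ∂[p,q] = q − p. For instance
  ∂[1,4] = [4] − [1].
The resulting 5×10 matrix has rank 4, and its Smith normal form has invariant factors (1,1,1,1).

The boundary map ∂_2: C_2 → C_1 sends each 2-simplex [p,q,r] to [q,r] − [p,r] + [p,q]. For instance
  ∂[1,4,5] = [4,5] − [1,5] + [1,4],
  ∂[1,2,3] = [2,3] − [1,3] + [1,2].
This gives a 10×5 integer matrix of rank 5; reducing to Smith normal form yields diagonal entries (1,1,1,1,1).

Now H_k = ker ∂_k / im ∂_{k+1}, so:

  H_0: rank C_0 − rank ∂_1 = 5 − 4 = 1, and the invariant factors of ∂_1 are all 1, so H_0 = Z.

H_0 ≅ Z.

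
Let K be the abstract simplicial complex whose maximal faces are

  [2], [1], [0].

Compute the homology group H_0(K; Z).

Take the total order 0 < 1 < 2 on the vertex set. Then K (dimension 0) consists of the simplices:

  0-simplices (3): [0], [1], [2]

Hence C_0 ≅ Z^3.

Computing H_k = (kernel of ∂_k) / (image of ∂_{k+1}):

  H_0: rank C_0 − rank ∂_1 = 3 − 0 = 3, and there is no ∂_1, so H_0 ≅ Z^3.

(K is a triangulation of a set of 3 points.)

H_0 ≅ Z^3.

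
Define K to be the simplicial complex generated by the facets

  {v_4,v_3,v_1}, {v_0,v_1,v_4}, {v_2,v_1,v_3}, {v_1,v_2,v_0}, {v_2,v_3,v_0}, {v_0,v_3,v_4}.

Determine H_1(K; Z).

We work with the vertex ordering v_0 < v_1 < v_2 < v_3 < v_4. The simplices of K, each written with vertices in increasing order, are:

  0-simplices (5): [v_0], [v_1], [v_2], [v_3], [v_4]
  1-simplices (9): [v_0,v_1], [v_0,v_2], [v_0,v_3], [v_0,v_4], [v_1,v_2], [v_1,v_3], [v_1,v_4], [v_2,v_3], [v_3,v_4]
  2-simplices (6): [v_0,v_1,v_2], [v_0,v_1,v_4], [v_0,v_2,v_3], [v_0,v_3,v_4], [v_1,v_2,v_3], [v_1,v_3,v_4]

giving chain groups C_0 ≅ Z^5, C_1 ≅ Z^9, C_2 ≅ Z^6.

Boundary ∂_1: C_1 → C_0 maps an edge to its endpoints' difference, ∂[p,q] = q − p. For instance
  ∂[v_3,v_4] = [v_4] − [v_3].
The 5×9 boundary matrix has rank 4 and Smith normal form diag(1,1,1,1).

The boundary map ∂_2: C_2 → C_1 acts by ∂[p,q,r] = [q,r] − [p,r] + [p,q]. For instance
  ∂[v_0,v_3,v_4] = [v_3,v_4] − [v_0,v_4] + [v_0,v_3],
  ∂[v_0,v_1,v_2] = [v_1,v_2] − [v_0,v_2] + [v_0,v_1].
The resulting 9×6 matrix has rank 5, and its Smith normal form has invariant factors (1,1,1,1,1).

Now H_k = ker ∂_k / im ∂_{k+1}, so:

  H_1: rank ker ∂_1 − rank ∂_2 = (9 − 4) − 5 = 0, and the invariant factors of ∂_2 are all 1, so H_1 = 0.

H_1 = 0.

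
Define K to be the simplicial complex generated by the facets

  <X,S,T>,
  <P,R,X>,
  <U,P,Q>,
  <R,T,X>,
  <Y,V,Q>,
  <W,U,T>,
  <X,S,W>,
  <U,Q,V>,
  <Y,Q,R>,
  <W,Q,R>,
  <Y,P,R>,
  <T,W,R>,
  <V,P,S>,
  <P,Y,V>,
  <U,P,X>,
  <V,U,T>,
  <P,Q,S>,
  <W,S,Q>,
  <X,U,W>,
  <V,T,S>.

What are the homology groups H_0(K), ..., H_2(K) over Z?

K has 10 vertices, 30 edges, 20 triangles.
rank ∂_0 = 0, rank ∂_1 = 9 ⇒ b_0 = 10 − 0 − 9 = 1; all invariant factors of ∂_1 are 1 so no torsion. So H_0 = Z.
rank ∂_1 = 9, rank ∂_2 = 20 ⇒ b_1 = 30 − 9 − 20 = 1; ∂_2 has invariant factor(s) [2] giving torsion. So H_1 = Z ⊕ Z/2.
rank ∂_2 = 20, rank ∂_3 = 0 ⇒ b_2 = 20 − 20 − 0 = 0. So H_2 = 0.

H_0 = Z,  H_1 = Z ⊕ Z/2,  H_2 = 0.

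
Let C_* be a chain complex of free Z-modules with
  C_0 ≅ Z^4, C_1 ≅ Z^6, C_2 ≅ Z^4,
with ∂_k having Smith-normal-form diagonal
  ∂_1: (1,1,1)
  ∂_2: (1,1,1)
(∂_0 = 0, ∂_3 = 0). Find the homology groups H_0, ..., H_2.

H_0: b_0 = 4 − 0 − 3 = 1; torsion from ∂_1 factors > 1: none. So H_0 ≅ Z.
H_1: b_1 = 6 − 3 − 3 = 0; torsion from ∂_2 factors > 1: none. So H_1 ≅ 0.
H_2: b_2 = 4 − 3 − 0 = 1; torsion from ∂_3 factors > 1: none. So H_2 ≅ Z.

H_0 ≅ Z,  H_1 = 0,  H_2 ≅ Z.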